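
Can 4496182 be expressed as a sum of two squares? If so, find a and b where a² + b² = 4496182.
Not possible

Factorization: 4496182 = 2 × 131^3
By Fermat: n is sum of two squares iff every prime p ≡ 3 (mod 4) appears to even power.
Prime(s) ≡ 3 (mod 4) with odd exponent: [(131, 3)]
Therefore 4496182 cannot be expressed as a² + b².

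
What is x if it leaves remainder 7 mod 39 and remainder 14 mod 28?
826

Using Chinese Remainder Theorem:
M = 39 × 28 = 1092
M1 = 28, M2 = 39
y1 = 28^(-1) mod 39 = 7
y2 = 39^(-1) mod 28 = 23
x = (7×28×7 + 14×39×23) mod 1092 = 826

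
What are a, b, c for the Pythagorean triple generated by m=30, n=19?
(539, 1140, 1261)

Euclid's formula: a = m² - n², b = 2mn, c = m² + n²
m = 30, n = 19
a = 30² - 19² = 900 - 361 = 539
b = 2 × 30 × 19 = 1140
c = 30² + 19² = 900 + 361 = 1261
Verification: 539² + 1140² = 290521 + 1299600 = 1590121 = 1261² ✓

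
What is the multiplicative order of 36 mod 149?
37

149 is prime, so ord(36) divides φ(149) = 148.
Divisors of 148: 1, 2, 4, 37, 74, 148.
Repeated squaring: 36^1 ≡ 36, 36^2 ≡ 104, 36^4 ≡ 88, 36^8 ≡ 145, 36^16 ≡ 16, 36^32 ≡ 107, 36^64 ≡ 125, 36^128 ≡ 129 (mod 149).
Test 36^d mod 149 for each divisor d in increasing order:
36^1 ≡ 36
36^2 ≡ 104
36^4 ≡ 88
36^37 = 36^32·36^4·36^1 ≡ 1  ← first divisor giving 1
The order is 37.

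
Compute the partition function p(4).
5

p(n) counts ways to write n as a sum of positive integers (order ignored).
Examples: 4; 3 + 1; 2 + 2; 2 + 1 + 1; 1 + 1 + 1 + 1
p(4) = 5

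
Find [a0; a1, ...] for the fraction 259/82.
[3; 6, 3, 4]

Euclidean algorithm steps:
259 = 3 × 82 + 13
82 = 6 × 13 + 4
13 = 3 × 4 + 1
4 = 4 × 1 + 0
Continued fraction: [3; 6, 3, 4]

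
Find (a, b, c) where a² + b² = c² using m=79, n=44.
(4305, 6952, 8177)

Euclid's formula: a = m² - n², b = 2mn, c = m² + n²
m = 79, n = 44
a = 79² - 44² = 6241 - 1936 = 4305
b = 2 × 79 × 44 = 6952
c = 79² + 44² = 6241 + 1936 = 8177
Verification: 4305² + 6952² = 18533025 + 48330304 = 66863329 = 8177² ✓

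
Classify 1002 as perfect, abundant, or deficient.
abundant

Proper divisors of 1002: sum = 1 + 2 + 3 + 6 + 167 + 334 + 501 = 1014
Since 1014 > 1002, 1002 is abundant.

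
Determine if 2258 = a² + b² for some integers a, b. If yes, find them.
7² + 47² (a=7, b=47)

Factorization: 2258 = 2 × 1129
By Fermat: n is sum of two squares iff every prime p ≡ 3 (mod 4) appears to even power.
All primes ≡ 3 (mod 4) appear to even power.
Search a = 0, 1, 2, … for 2258 - a² a perfect square: first hit at a = 7: 2258 - 49 = 2209 = 47².
2258 = 7² + 47² = 49 + 2209 ✓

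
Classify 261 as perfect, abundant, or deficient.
deficient

Proper divisors of 261: sum = 1 + 3 + 9 + 29 + 87 = 129
Since 129 < 261, 261 is deficient.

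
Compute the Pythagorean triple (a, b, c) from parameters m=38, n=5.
(1419, 380, 1469)

Euclid's formula: a = m² - n², b = 2mn, c = m² + n²
m = 38, n = 5
a = 38² - 5² = 1444 - 25 = 1419
b = 2 × 38 × 5 = 380
c = 38² + 5² = 1444 + 25 = 1469
Verification: 1419² + 380² = 2013561 + 144400 = 2157961 = 1469² ✓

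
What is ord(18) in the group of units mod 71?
35

71 is prime, so ord(18) divides φ(71) = 70.
Divisors of 70: 1, 2, 5, 7, 10, 14, 35, 70.
Repeated squaring: 18^1 ≡ 18, 18^2 ≡ 40, 18^4 ≡ 38, 18^8 ≡ 24, 18^16 ≡ 8, 18^32 ≡ 64, 18^64 ≡ 49 (mod 71).
Test 18^d mod 71 for each divisor d in increasing order:
18^1 ≡ 18
18^2 ≡ 40
18^5 = 18^4·18^1 ≡ 45
18^7 = 18^4·18^2·18^1 ≡ 25
18^10 = 18^8·18^2 ≡ 37
18^14 = 18^8·18^4·18^2 ≡ 57
18^35 = 18^32·18^2·18^1 ≡ 1  ← first divisor giving 1
The order is 35.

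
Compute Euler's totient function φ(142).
70

142 = 2 × 71
φ(n) = n × ∏(1 - 1/p) for each prime p dividing n
φ(142) = 142 × (1 - 1/2) × (1 - 1/71) = 70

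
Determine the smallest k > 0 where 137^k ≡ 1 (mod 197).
98

197 is prime, so ord(137) divides φ(197) = 196.
Divisors of 196: 1, 2, 4, 7, 14, 28, 49, 98, 196.
Repeated squaring: 137^1 ≡ 137, 137^2 ≡ 54, 137^4 ≡ 158, 137^8 ≡ 142, 137^16 ≡ 70, 137^32 ≡ 172, 137^64 ≡ 34, 137^128 ≡ 171 (mod 197).
Test 137^d mod 197 for each divisor d in increasing order:
137^1 ≡ 137
137^2 ≡ 54
137^4 ≡ 158
137^7 = 137^4·137^2·137^1 ≡ 83
137^14 = 137^8·137^4·137^2 ≡ 191
137^28 = 137^16·137^8·137^4 ≡ 36
137^49 = 137^32·137^16·137^1 ≡ 196
137^98 = 137^64·137^32·137^2 ≡ 1  ← first divisor giving 1
The order is 98.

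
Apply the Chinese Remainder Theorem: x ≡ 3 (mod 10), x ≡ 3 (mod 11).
3

Using Chinese Remainder Theorem:
M = 10 × 11 = 110
M1 = 11, M2 = 10
y1 = 11^(-1) mod 10 = 1
y2 = 10^(-1) mod 11 = 10
x = (3×11×1 + 3×10×10) mod 110 = 3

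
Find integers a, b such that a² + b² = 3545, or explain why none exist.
8² + 59² (a=8, b=59)

Factorization: 3545 = 5 × 709
By Fermat: n is sum of two squares iff every prime p ≡ 3 (mod 4) appears to even power.
All primes ≡ 3 (mod 4) appear to even power.
Search a = 0, 1, 2, … for 3545 - a² a perfect square: first hit at a = 8: 3545 - 64 = 3481 = 59².
3545 = 8² + 59² = 64 + 3481 ✓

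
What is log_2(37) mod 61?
39

Baby-step giant-step with step n = ⌈√61⌉ = 8.
Baby steps 2^j mod 61 (j:value) for j=0..7: 0:1, 1:2, 2:4, 3:8, 4:16, 5:32, 6:3, 7:6.
Giant-step multiplier: 2^(-8) ≡ 2^(60-8) = 2^52 ≡ 56 (mod 61).
Giant steps γ_i = 37·56^i mod 61: γ_0=37, γ_1=59, γ_2=10, γ_3=11, γ_4=6 (in table at j=7).
x = i·n + j = 4·8 + 7 = 39.
Check: 2^39 ≡ 37 (mod 61).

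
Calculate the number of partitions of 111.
679903203

p(n) counts ways to write n as a sum of positive integers (order ignored).
Euler's pentagonal recurrence: p(k) = p(k-1) + p(k-2) - p(k-5) - p(k-7) + p(k-12) + p(k-15) - ... (offsets j(3j∓1)/2, signs ++--, p(0)=1, p(<0)=0).
DP table for k = 0..110: p(0)=1, p(1)=1, p(2)=2, p(3)=3, p(4)=5, p(5)=7, p(6)=11, p(7)=15, p(8)=22, p(9)=30, p(10)=42, p(11)=56, p(12)=77, p(13)=101, p(14)=135, p(15)=176, p(16)=231, p(17)=297, p(18)=385, p(19)=490, p(20)=627, p(21)=792, p(22)=1002, p(23)=1255, p(24)=1575, p(25)=1958, p(26)=2436, p(27)=3010, p(28)=3718, p(29)=4565, p(30)=5604, p(31)=6842, p(32)=8349, p(33)=10143, p(34)=12310, p(35)=14883, p(36)=17977, p(37)=21637, p(38)=26015, p(39)=31185, p(40)=37338, p(41)=44583, p(42)=53174, p(43)=63261, p(44)=75175, p(45)=89134, p(46)=105558, p(47)=124754, p(48)=147273, p(49)=173525, p(50)=204226, p(51)=239943, p(52)=281589, p(53)=329931, p(54)=386155, p(55)=451276, p(56)=526823, p(57)=614154, p(58)=715220, p(59)=831820, p(60)=966467, p(61)=1121505, p(62)=1300156, p(63)=1505499, p(64)=1741630, p(65)=2012558, p(66)=2323520, p(67)=2679689, p(68)=3087735, p(69)=3554345, p(70)=4087968, p(71)=4697205, p(72)=5392783, p(73)=6185689, p(74)=7089500, p(75)=8118264, p(76)=9289091, p(77)=10619863, p(78)=12132164, p(79)=13848650, p(80)=15796476, p(81)=18004327, p(82)=20506255, p(83)=23338469, p(84)=26543660, p(85)=30167357, p(86)=34262962, p(87)=38887673, p(88)=44108109, p(89)=49995925, p(90)=56634173, p(91)=64112359, p(92)=72533807, p(93)=82010177, p(94)=92669720, p(95)=104651419, p(96)=118114304, p(97)=133230930, p(98)=150198136, p(99)=169229875, p(100)=190569292, p(101)=214481126, p(102)=241265379, p(103)=271248950, p(104)=304801365, p(105)=342325709, p(106)=384276336, p(107)=431149389, p(108)=483502844, p(109)=541946240, p(110)=607163746.
Final step: p(111) = p(110) + p(109) - p(106) - p(104) + p(99) + p(96) - p(89) - p(85) + p(76) + p(71) - p(60) - p(54) + p(41) + p(34) - p(19) - p(11)
= 607163746 + 541946240 - 384276336 - 304801365 + 169229875 + 118114304 - 49995925 - 30167357 + 9289091 + 4697205 - 966467 - 386155 + 44583 + 12310 - 490 - 56
= 679903203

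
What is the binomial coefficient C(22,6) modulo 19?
0

Using Lucas' theorem:
Write n=22 and k=6 in base 19:
n in base 19: [1, 3]
k in base 19: [0, 6]
C(22,6) mod 19 = ∏ C(n_i, k_i) mod 19
Digit binomials (mod 19): C(1,0) = 1; C(3,6) = 0 (k_i > n_i)
Product: 1 × 0 = 0 ≡ 0 (mod 19)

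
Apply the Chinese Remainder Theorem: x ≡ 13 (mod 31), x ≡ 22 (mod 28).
106

Using Chinese Remainder Theorem:
M = 31 × 28 = 868
M1 = 28, M2 = 31
y1 = 28^(-1) mod 31 = 10
y2 = 31^(-1) mod 28 = 19
x = (13×28×10 + 22×31×19) mod 868 = 106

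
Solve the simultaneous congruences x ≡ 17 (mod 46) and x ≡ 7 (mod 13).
293

Using Chinese Remainder Theorem:
M = 46 × 13 = 598
M1 = 13, M2 = 46
y1 = 13^(-1) mod 46 = 39
y2 = 46^(-1) mod 13 = 2
x = (17×13×39 + 7×46×2) mod 598 = 293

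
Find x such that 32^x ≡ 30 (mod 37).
10

Baby-step giant-step with step n = ⌈√37⌉ = 7.
Baby steps 32^j mod 37 (j:value) for j=0..6: 0:1, 1:32, 2:25, 3:23, 4:33, 5:20, 6:11.
Giant-step multiplier: 32^(-7) ≡ 32^(36-7) = 32^29 ≡ 2 (mod 37).
Giant steps γ_i = 30·2^i mod 37: γ_0=30, γ_1=23 (in table at j=3).
x = i·n + j = 1·7 + 3 = 10.
Check: 32^10 ≡ 30 (mod 37).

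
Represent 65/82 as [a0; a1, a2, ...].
[0; 1, 3, 1, 4, 1, 2]

Euclidean algorithm steps:
65 = 0 × 82 + 65
82 = 1 × 65 + 17
65 = 3 × 17 + 14
17 = 1 × 14 + 3
14 = 4 × 3 + 2
3 = 1 × 2 + 1
2 = 2 × 1 + 0
Continued fraction: [0; 1, 3, 1, 4, 1, 2]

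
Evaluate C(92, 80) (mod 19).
15

Using Lucas' theorem:
Write n=92 and k=80 in base 19:
n in base 19: [4, 16]
k in base 19: [4, 4]
C(92,80) mod 19 = ∏ C(n_i, k_i) mod 19
Digit binomials (mod 19): C(4,4) = 1; C(16,4) = 1820 ≡ 15
Product: 1 × 15 = 15 ≡ 15 (mod 19)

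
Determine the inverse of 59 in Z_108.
11

gcd(59, 108) = 1, so the inverse exists.
Extended Euclidean algorithm on (108, 59):
108 = 1 × 59 + 49  ⟹  49 = (1)·108 + (-1)·59
59 = 1 × 49 + 10  ⟹  10 = (-1)·108 + (2)·59
49 = 4 × 10 + 9  ⟹  9 = (5)·108 + (-9)·59
10 = 1 × 9 + 1  ⟹  1 = (-6)·108 + (11)·59
So (11)·59 ≡ 1 (mod 108), i.e. 59^(-1) ≡ 11 (mod 108).
Check: 59 × 11 = 649 ≡ 1 (mod 108)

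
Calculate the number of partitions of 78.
12132164

p(n) counts ways to write n as a sum of positive integers (order ignored).
Euler's pentagonal recurrence: p(k) = p(k-1) + p(k-2) - p(k-5) - p(k-7) + p(k-12) + p(k-15) - ... (offsets j(3j∓1)/2, signs ++--, p(0)=1, p(<0)=0).
DP table for k = 0..77: p(0)=1, p(1)=1, p(2)=2, p(3)=3, p(4)=5, p(5)=7, p(6)=11, p(7)=15, p(8)=22, p(9)=30, p(10)=42, p(11)=56, p(12)=77, p(13)=101, p(14)=135, p(15)=176, p(16)=231, p(17)=297, p(18)=385, p(19)=490, p(20)=627, p(21)=792, p(22)=1002, p(23)=1255, p(24)=1575, p(25)=1958, p(26)=2436, p(27)=3010, p(28)=3718, p(29)=4565, p(30)=5604, p(31)=6842, p(32)=8349, p(33)=10143, p(34)=12310, p(35)=14883, p(36)=17977, p(37)=21637, p(38)=26015, p(39)=31185, p(40)=37338, p(41)=44583, p(42)=53174, p(43)=63261, p(44)=75175, p(45)=89134, p(46)=105558, p(47)=124754, p(48)=147273, p(49)=173525, p(50)=204226, p(51)=239943, p(52)=281589, p(53)=329931, p(54)=386155, p(55)=451276, p(56)=526823, p(57)=614154, p(58)=715220, p(59)=831820, p(60)=966467, p(61)=1121505, p(62)=1300156, p(63)=1505499, p(64)=1741630, p(65)=2012558, p(66)=2323520, p(67)=2679689, p(68)=3087735, p(69)=3554345, p(70)=4087968, p(71)=4697205, p(72)=5392783, p(73)=6185689, p(74)=7089500, p(75)=8118264, p(76)=9289091, p(77)=10619863.
Final step: p(78) = p(77) + p(76) - p(73) - p(71) + p(66) + p(63) - p(56) - p(52) + p(43) + p(38) - p(27) - p(21) + p(8) + p(1)
= 10619863 + 9289091 - 6185689 - 4697205 + 2323520 + 1505499 - 526823 - 281589 + 63261 + 26015 - 3010 - 792 + 22 + 1
= 12132164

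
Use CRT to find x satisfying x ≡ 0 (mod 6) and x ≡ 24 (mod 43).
24

Using Chinese Remainder Theorem:
M = 6 × 43 = 258
M1 = 43, M2 = 6
y1 = 43^(-1) mod 6 = 1
y2 = 6^(-1) mod 43 = 36
x = (0×43×1 + 24×6×36) mod 258 = 24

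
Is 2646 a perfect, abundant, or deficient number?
abundant

Proper divisors of 2646: sum = 1 + 2 + 3 + 6 + 7 + 9 + 14 + 18 + ... + 378 + 441 + 882 + 1323 (23 divisors) = 4194
Since 4194 > 2646, 2646 is abundant.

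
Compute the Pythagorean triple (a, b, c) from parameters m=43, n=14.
(1653, 1204, 2045)

Euclid's formula: a = m² - n², b = 2mn, c = m² + n²
m = 43, n = 14
a = 43² - 14² = 1849 - 196 = 1653
b = 2 × 43 × 14 = 1204
c = 43² + 14² = 1849 + 196 = 2045
Verification: 1653² + 1204² = 2732409 + 1449616 = 4182025 = 2045² ✓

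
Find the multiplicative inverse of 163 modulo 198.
181

gcd(163, 198) = 1, so the inverse exists.
Extended Euclidean algorithm on (198, 163):
198 = 1 × 163 + 35  ⟹  35 = (1)·198 + (-1)·163
163 = 4 × 35 + 23  ⟹  23 = (-4)·198 + (5)·163
35 = 1 × 23 + 12  ⟹  12 = (5)·198 + (-6)·163
23 = 1 × 12 + 11  ⟹  11 = (-9)·198 + (11)·163
12 = 1 × 11 + 1  ⟹  1 = (14)·198 + (-17)·163
So (-17)·163 ≡ 1 (mod 198), i.e. 163^(-1) ≡ -17 ≡ 181 (mod 198).
Check: 163 × 181 = 29503 ≡ 1 (mod 198)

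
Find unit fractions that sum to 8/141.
1/18 + 1/846

Greedy algorithm:
8/141: ceiling(141/8) = 18, use 1/18
1/846: ceiling(846/1) = 846, use 1/846
Result: 8/141 = 1/18 + 1/846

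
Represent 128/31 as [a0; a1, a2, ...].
[4; 7, 1, 3]

Euclidean algorithm steps:
128 = 4 × 31 + 4
31 = 7 × 4 + 3
4 = 1 × 3 + 1
3 = 3 × 1 + 0
Continued fraction: [4; 7, 1, 3]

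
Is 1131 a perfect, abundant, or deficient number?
deficient

Proper divisors of 1131: sum = 1 + 3 + 13 + 29 + 39 + 87 + 377 = 549
Since 549 < 1131, 1131 is deficient.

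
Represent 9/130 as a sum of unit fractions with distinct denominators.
1/15 + 1/390

Greedy algorithm:
9/130: ceiling(130/9) = 15, use 1/15
1/390: ceiling(390/1) = 390, use 1/390
Result: 9/130 = 1/15 + 1/390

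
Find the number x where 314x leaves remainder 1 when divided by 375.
209

gcd(314, 375) = 1, so the inverse exists.
Extended Euclidean algorithm on (375, 314):
375 = 1 × 314 + 61  ⟹  61 = (1)·375 + (-1)·314
314 = 5 × 61 + 9  ⟹  9 = (-5)·375 + (6)·314
61 = 6 × 9 + 7  ⟹  7 = (31)·375 + (-37)·314
9 = 1 × 7 + 2  ⟹  2 = (-36)·375 + (43)·314
7 = 3 × 2 + 1  ⟹  1 = (139)·375 + (-166)·314
So (-166)·314 ≡ 1 (mod 375), i.e. 314^(-1) ≡ -166 ≡ 209 (mod 375).
Check: 314 × 209 = 65626 ≡ 1 (mod 375)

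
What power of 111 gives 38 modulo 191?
25

Baby-step giant-step with step n = ⌈√191⌉ = 14.
Baby steps 111^j mod 191 (j:value) for j=0..13: 0:1, 1:111, 2:97, 3:71, 4:50, 5:11, 6:75, 7:112, 8:17, 9:168, 10:121, 11:61, 12:86, 13:187.
Giant-step multiplier: 111^(-14) ≡ 111^(190-14) = 111^176 ≡ 77 (mod 191).
Giant steps γ_i = 38·77^i mod 191: γ_0=38, γ_1=61 (in table at j=11).
x = i·n + j = 1·14 + 11 = 25.
Check: 111^25 ≡ 38 (mod 191).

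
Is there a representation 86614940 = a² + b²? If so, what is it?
Not possible

Factorization: 86614940 = 2^2 × 5 × 163^3
By Fermat: n is sum of two squares iff every prime p ≡ 3 (mod 4) appears to even power.
Prime(s) ≡ 3 (mod 4) with odd exponent: [(163, 3)]
Therefore 86614940 cannot be expressed as a² + b².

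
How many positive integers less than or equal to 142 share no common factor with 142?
70

142 = 2 × 71
φ(n) = n × ∏(1 - 1/p) for each prime p dividing n
φ(142) = 142 × (1 - 1/2) × (1 - 1/71) = 70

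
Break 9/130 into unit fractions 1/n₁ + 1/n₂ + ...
1/15 + 1/390

Greedy algorithm:
9/130: ceiling(130/9) = 15, use 1/15
1/390: ceiling(390/1) = 390, use 1/390
Result: 9/130 = 1/15 + 1/390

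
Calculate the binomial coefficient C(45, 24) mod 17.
14

Using Lucas' theorem:
Write n=45 and k=24 in base 17:
n in base 17: [2, 11]
k in base 17: [1, 7]
C(45,24) mod 17 = ∏ C(n_i, k_i) mod 17
Digit binomials (mod 17): C(2,1) = 2; C(11,7) = 330 ≡ 7
Product: 2 × 7 = 14 ≡ 14 (mod 17)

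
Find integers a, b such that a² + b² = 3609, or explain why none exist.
3² + 60² (a=3, b=60)

Factorization: 3609 = 3^2 × 401
By Fermat: n is sum of two squares iff every prime p ≡ 3 (mod 4) appears to even power.
All primes ≡ 3 (mod 4) appear to even power.
Search a = 0, 1, 2, … for 3609 - a² a perfect square: first hit at a = 3: 3609 - 9 = 3600 = 60².
3609 = 3² + 60² = 9 + 3600 ✓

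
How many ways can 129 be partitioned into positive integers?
4835271870

p(n) counts ways to write n as a sum of positive integers (order ignored).
Euler's pentagonal recurrence: p(k) = p(k-1) + p(k-2) - p(k-5) - p(k-7) + p(k-12) + p(k-15) - ... (offsets j(3j∓1)/2, signs ++--, p(0)=1, p(<0)=0).
DP table for k = 0..128: p(0)=1, p(1)=1, p(2)=2, p(3)=3, p(4)=5, p(5)=7, p(6)=11, p(7)=15, p(8)=22, p(9)=30, p(10)=42, p(11)=56, p(12)=77, p(13)=101, p(14)=135, p(15)=176, p(16)=231, p(17)=297, p(18)=385, p(19)=490, p(20)=627, p(21)=792, p(22)=1002, p(23)=1255, p(24)=1575, p(25)=1958, p(26)=2436, p(27)=3010, p(28)=3718, p(29)=4565, p(30)=5604, p(31)=6842, p(32)=8349, p(33)=10143, p(34)=12310, p(35)=14883, p(36)=17977, p(37)=21637, p(38)=26015, p(39)=31185, p(40)=37338, p(41)=44583, p(42)=53174, p(43)=63261, p(44)=75175, p(45)=89134, p(46)=105558, p(47)=124754, p(48)=147273, p(49)=173525, p(50)=204226, p(51)=239943, p(52)=281589, p(53)=329931, p(54)=386155, p(55)=451276, p(56)=526823, p(57)=614154, p(58)=715220, p(59)=831820, p(60)=966467, p(61)=1121505, p(62)=1300156, p(63)=1505499, p(64)=1741630, p(65)=2012558, p(66)=2323520, p(67)=2679689, p(68)=3087735, p(69)=3554345, p(70)=4087968, p(71)=4697205, p(72)=5392783, p(73)=6185689, p(74)=7089500, p(75)=8118264, p(76)=9289091, p(77)=10619863, p(78)=12132164, p(79)=13848650, p(80)=15796476, p(81)=18004327, p(82)=20506255, p(83)=23338469, p(84)=26543660, p(85)=30167357, p(86)=34262962, p(87)=38887673, p(88)=44108109, p(89)=49995925, p(90)=56634173, p(91)=64112359, p(92)=72533807, p(93)=82010177, p(94)=92669720, p(95)=104651419, p(96)=118114304, p(97)=133230930, p(98)=150198136, p(99)=169229875, p(100)=190569292, p(101)=214481126, p(102)=241265379, p(103)=271248950, p(104)=304801365, p(105)=342325709, p(106)=384276336, p(107)=431149389, p(108)=483502844, p(109)=541946240, p(110)=607163746, p(111)=679903203, p(112)=761002156, p(113)=851376628, p(114)=952050665, p(115)=1064144451, p(116)=1188908248, p(117)=1327710076, p(118)=1482074143, p(119)=1653668665, p(120)=1844349560, p(121)=2056148051, p(122)=2291320912, p(123)=2552338241, p(124)=2841940500, p(125)=3163127352, p(126)=3519222692, p(127)=3913864295, p(128)=4351078600.
Final step: p(129) = p(128) + p(127) - p(124) - p(122) + p(117) + p(114) - p(107) - p(103) + p(94) + p(89) - p(78) - p(72) + p(59) + p(52) - p(37) - p(29) + p(12) + p(3)
= 4351078600 + 3913864295 - 2841940500 - 2291320912 + 1327710076 + 952050665 - 431149389 - 271248950 + 92669720 + 49995925 - 12132164 - 5392783 + 831820 + 281589 - 21637 - 4565 + 77 + 3
= 4835271870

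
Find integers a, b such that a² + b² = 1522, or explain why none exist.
1² + 39² (a=1, b=39)

Factorization: 1522 = 2 × 761
By Fermat: n is sum of two squares iff every prime p ≡ 3 (mod 4) appears to even power.
All primes ≡ 3 (mod 4) appear to even power.
Search a = 0, 1, 2, … for 1522 - a² a perfect square: first hit at a = 1: 1522 - 1 = 1521 = 39².
1522 = 1² + 39² = 1 + 1521 ✓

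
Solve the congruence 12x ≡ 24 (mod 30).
x ≡ 2 (mod 5)

gcd(12, 30) = 6, which divides 24, so solutions exist.
Divide through by 6: 2x ≡ 4 (mod 5).
Find 2^(-1) mod 5 by the extended Euclidean algorithm:
5 = 2 × 2 + 1  ⟹  1 = (1)·5 + (-2)·2
So (-2)·2 ≡ 1 (mod 5), i.e. 2^(-1) ≡ -2 ≡ 3 (mod 5).
x ≡ 3 × 4 = 12 ≡ 2 (mod 5).
Check: 12 × 2 = 24 ≡ 24 (mod 30).
x ≡ 2 (mod 5), giving 6 solutions mod 30.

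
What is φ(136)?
64

136 = 2^3 × 17
φ(n) = n × ∏(1 - 1/p) for each prime p dividing n
φ(136) = 136 × (1 - 1/2) × (1 - 1/17) = 64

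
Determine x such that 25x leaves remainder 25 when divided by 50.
x ≡ 1 (mod 2)

gcd(25, 50) = 25, which divides 25, so solutions exist.
Divide through by 25: x ≡ 1 (mod 2).
The coefficient of x is now 1, so x ≡ 1 (mod 2).
Check: 25 × 1 = 25 ≡ 25 (mod 50).
x ≡ 1 (mod 2), giving 25 solutions mod 50.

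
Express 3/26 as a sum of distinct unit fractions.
1/9 + 1/234

Greedy algorithm:
3/26: ceiling(26/3) = 9, use 1/9
1/234: ceiling(234/1) = 234, use 1/234
Result: 3/26 = 1/9 + 1/234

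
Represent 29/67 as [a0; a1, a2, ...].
[0; 2, 3, 4, 2]

Euclidean algorithm steps:
29 = 0 × 67 + 29
67 = 2 × 29 + 9
29 = 3 × 9 + 2
9 = 4 × 2 + 1
2 = 2 × 1 + 0
Continued fraction: [0; 2, 3, 4, 2]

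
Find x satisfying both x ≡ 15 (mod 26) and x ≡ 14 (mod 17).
405

Using Chinese Remainder Theorem:
M = 26 × 17 = 442
M1 = 17, M2 = 26
y1 = 17^(-1) mod 26 = 23
y2 = 26^(-1) mod 17 = 2
x = (15×17×23 + 14×26×2) mod 442 = 405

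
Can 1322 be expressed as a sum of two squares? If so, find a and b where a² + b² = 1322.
19² + 31² (a=19, b=31)

Factorization: 1322 = 2 × 661
By Fermat: n is sum of two squares iff every prime p ≡ 3 (mod 4) appears to even power.
All primes ≡ 3 (mod 4) appear to even power.
Search a = 0, 1, 2, … for 1322 - a² a perfect square: first hit at a = 19: 1322 - 361 = 961 = 31².
1322 = 19² + 31² = 361 + 961 ✓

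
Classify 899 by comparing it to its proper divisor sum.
deficient

Proper divisors of 899: sum = 1 + 29 + 31 = 61
Since 61 < 899, 899 is deficient.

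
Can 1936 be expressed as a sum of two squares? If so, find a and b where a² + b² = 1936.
0² + 44² (a=0, b=44)

Factorization: 1936 = 2^4 × 11^2
By Fermat: n is sum of two squares iff every prime p ≡ 3 (mod 4) appears to even power.
All primes ≡ 3 (mod 4) appear to even power.
Search a = 0, 1, 2, … for 1936 - a² a perfect square: first hit at a = 0: 1936 - 0 = 1936 = 44².
1936 = 0² + 44² = 0 + 1936 ✓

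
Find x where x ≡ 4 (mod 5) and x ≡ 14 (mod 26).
14

Using Chinese Remainder Theorem:
M = 5 × 26 = 130
M1 = 26, M2 = 5
y1 = 26^(-1) mod 5 = 1
y2 = 5^(-1) mod 26 = 21
x = (4×26×1 + 14×5×21) mod 130 = 14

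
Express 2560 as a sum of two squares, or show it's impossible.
16² + 48² (a=16, b=48)

Factorization: 2560 = 2^9 × 5
By Fermat: n is sum of two squares iff every prime p ≡ 3 (mod 4) appears to even power.
All primes ≡ 3 (mod 4) appear to even power.
Search a = 0, 1, 2, … for 2560 - a² a perfect square: first hit at a = 16: 2560 - 256 = 2304 = 48².
2560 = 16² + 48² = 256 + 2304 ✓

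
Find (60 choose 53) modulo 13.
8

Using Lucas' theorem:
Write n=60 and k=53 in base 13:
n in base 13: [4, 8]
k in base 13: [4, 1]
C(60,53) mod 13 = ∏ C(n_i, k_i) mod 13
Digit binomials (mod 13): C(4,4) = 1; C(8,1) = 8
Product: 1 × 8 = 8 ≡ 8 (mod 13)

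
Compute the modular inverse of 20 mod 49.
27

gcd(20, 49) = 1, so the inverse exists.
Extended Euclidean algorithm on (49, 20):
49 = 2 × 20 + 9  ⟹  9 = (1)·49 + (-2)·20
20 = 2 × 9 + 2  ⟹  2 = (-2)·49 + (5)·20
9 = 4 × 2 + 1  ⟹  1 = (9)·49 + (-22)·20
So (-22)·20 ≡ 1 (mod 49), i.e. 20^(-1) ≡ -22 ≡ 27 (mod 49).
Check: 20 × 27 = 540 ≡ 1 (mod 49)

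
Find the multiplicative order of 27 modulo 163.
54

163 is prime, so ord(27) divides φ(163) = 162.
Divisors of 162: 1, 2, 3, 6, 9, 18, 27, 54, 81, 162.
Repeated squaring: 27^1 ≡ 27, 27^2 ≡ 77, 27^4 ≡ 61, 27^8 ≡ 135, 27^16 ≡ 132, 27^32 ≡ 146, 27^64 ≡ 126, 27^128 ≡ 65 (mod 163).
Test 27^d mod 163 for each divisor d in increasing order:
27^1 ≡ 27
27^2 ≡ 77
27^3 = 27^2·27^1 ≡ 123
27^6 = 27^4·27^2 ≡ 133
27^9 = 27^8·27^1 ≡ 59
27^18 = 27^16·27^2 ≡ 58
27^27 = 27^16·27^8·27^2·27^1 ≡ 162
27^54 = 27^32·27^16·27^4·27^2 ≡ 1  ← first divisor giving 1
The order is 54.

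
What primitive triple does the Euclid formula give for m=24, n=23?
(47, 1104, 1105)

Euclid's formula: a = m² - n², b = 2mn, c = m² + n²
m = 24, n = 23
a = 24² - 23² = 576 - 529 = 47
b = 2 × 24 × 23 = 1104
c = 24² + 23² = 576 + 529 = 1105
Verification: 47² + 1104² = 2209 + 1218816 = 1221025 = 1105² ✓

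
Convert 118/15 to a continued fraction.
[7; 1, 6, 2]

Euclidean algorithm steps:
118 = 7 × 15 + 13
15 = 1 × 13 + 2
13 = 6 × 2 + 1
2 = 2 × 1 + 0
Continued fraction: [7; 1, 6, 2]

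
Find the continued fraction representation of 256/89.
[2; 1, 7, 11]

Euclidean algorithm steps:
256 = 2 × 89 + 78
89 = 1 × 78 + 11
78 = 7 × 11 + 1
11 = 11 × 1 + 0
Continued fraction: [2; 1, 7, 11]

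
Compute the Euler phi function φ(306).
96

306 = 2 × 3^2 × 17
φ(n) = n × ∏(1 - 1/p) for each prime p dividing n
φ(306) = 306 × (1 - 1/2) × (1 - 1/3) × (1 - 1/17) = 96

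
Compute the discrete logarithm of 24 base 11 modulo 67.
60

Baby-step giant-step with step n = ⌈√67⌉ = 9.
Baby steps 11^j mod 67 (j:value) for j=0..8: 0:1, 1:11, 2:54, 3:58, 4:35, 5:50, 6:14, 7:20, 8:19.
Giant-step multiplier: 11^(-9) ≡ 11^(66-9) = 11^57 ≡ 42 (mod 67).
Giant steps γ_i = 24·42^i mod 67: γ_0=24, γ_1=3, γ_2=59, γ_3=66, γ_4=25, γ_5=45, γ_6=14 (in table at j=6).
x = i·n + j = 6·9 + 6 = 60.
Check: 11^60 ≡ 24 (mod 67).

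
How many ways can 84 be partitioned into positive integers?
26543660

p(n) counts ways to write n as a sum of positive integers (order ignored).
Euler's pentagonal recurrence: p(k) = p(k-1) + p(k-2) - p(k-5) - p(k-7) + p(k-12) + p(k-15) - ... (offsets j(3j∓1)/2, signs ++--, p(0)=1, p(<0)=0).
DP table for k = 0..83: p(0)=1, p(1)=1, p(2)=2, p(3)=3, p(4)=5, p(5)=7, p(6)=11, p(7)=15, p(8)=22, p(9)=30, p(10)=42, p(11)=56, p(12)=77, p(13)=101, p(14)=135, p(15)=176, p(16)=231, p(17)=297, p(18)=385, p(19)=490, p(20)=627, p(21)=792, p(22)=1002, p(23)=1255, p(24)=1575, p(25)=1958, p(26)=2436, p(27)=3010, p(28)=3718, p(29)=4565, p(30)=5604, p(31)=6842, p(32)=8349, p(33)=10143, p(34)=12310, p(35)=14883, p(36)=17977, p(37)=21637, p(38)=26015, p(39)=31185, p(40)=37338, p(41)=44583, p(42)=53174, p(43)=63261, p(44)=75175, p(45)=89134, p(46)=105558, p(47)=124754, p(48)=147273, p(49)=173525, p(50)=204226, p(51)=239943, p(52)=281589, p(53)=329931, p(54)=386155, p(55)=451276, p(56)=526823, p(57)=614154, p(58)=715220, p(59)=831820, p(60)=966467, p(61)=1121505, p(62)=1300156, p(63)=1505499, p(64)=1741630, p(65)=2012558, p(66)=2323520, p(67)=2679689, p(68)=3087735, p(69)=3554345, p(70)=4087968, p(71)=4697205, p(72)=5392783, p(73)=6185689, p(74)=7089500, p(75)=8118264, p(76)=9289091, p(77)=10619863, p(78)=12132164, p(79)=13848650, p(80)=15796476, p(81)=18004327, p(82)=20506255, p(83)=23338469.
Final step: p(84) = p(83) + p(82) - p(79) - p(77) + p(72) + p(69) - p(62) - p(58) + p(49) + p(44) - p(33) - p(27) + p(14) + p(7)
= 23338469 + 20506255 - 13848650 - 10619863 + 5392783 + 3554345 - 1300156 - 715220 + 173525 + 75175 - 10143 - 3010 + 135 + 15
= 26543660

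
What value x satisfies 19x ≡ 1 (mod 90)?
19

gcd(19, 90) = 1, so the inverse exists.
Extended Euclidean algorithm on (90, 19):
90 = 4 × 19 + 14  ⟹  14 = (1)·90 + (-4)·19
19 = 1 × 14 + 5  ⟹  5 = (-1)·90 + (5)·19
14 = 2 × 5 + 4  ⟹  4 = (3)·90 + (-14)·19
5 = 1 × 4 + 1  ⟹  1 = (-4)·90 + (19)·19
So (19)·19 ≡ 1 (mod 90), i.e. 19^(-1) ≡ 19 (mod 90).
Check: 19 × 19 = 361 ≡ 1 (mod 90)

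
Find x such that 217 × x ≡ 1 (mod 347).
8

gcd(217, 347) = 1, so the inverse exists.
Extended Euclidean algorithm on (347, 217):
347 = 1 × 217 + 130  ⟹  130 = (1)·347 + (-1)·217
217 = 1 × 130 + 87  ⟹  87 = (-1)·347 + (2)·217
130 = 1 × 87 + 43  ⟹  43 = (2)·347 + (-3)·217
87 = 2 × 43 + 1  ⟹  1 = (-5)·347 + (8)·217
So (8)·217 ≡ 1 (mod 347), i.e. 217^(-1) ≡ 8 (mod 347).
Check: 217 × 8 = 1736 ≡ 1 (mod 347)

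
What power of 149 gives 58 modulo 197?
59

Baby-step giant-step with step n = ⌈√197⌉ = 15.
Baby steps 149^j mod 197 (j:value) for j=0..14: 0:1, 1:149, 2:137, 3:122, 4:54, 5:166, 6:109, 7:87, 8:158, 9:99, 10:173, 11:167, 12:61, 13:27, 14:83.
Giant-step multiplier: 149^(-15) ≡ 149^(196-15) = 149^181 ≡ 94 (mod 197).
Giant steps γ_i = 58·94^i mod 197: γ_0=58, γ_1=133, γ_2=91, γ_3=83 (in table at j=14).
x = i·n + j = 3·15 + 14 = 59.
Check: 149^59 ≡ 58 (mod 197).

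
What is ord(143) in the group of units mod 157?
26

157 is prime, so ord(143) divides φ(157) = 156.
Divisors of 156: 1, 2, 3, 4, 6, 12, 13, 26, 39, 52, 78, 156.
Repeated squaring: 143^1 ≡ 143, 143^2 ≡ 39, 143^4 ≡ 108, 143^8 ≡ 46, 143^16 ≡ 75, 143^32 ≡ 130, 143^64 ≡ 101, 143^128 ≡ 153 (mod 157).
Test 143^d mod 157 for each divisor d in increasing order:
143^1 ≡ 143
143^2 ≡ 39
143^3 = 143^2·143^1 ≡ 82
143^4 ≡ 108
143^6 = 143^4·143^2 ≡ 130
143^12 = 143^8·143^4 ≡ 101
143^13 = 143^8·143^4·143^1 ≡ 156
143^26 = 143^16·143^8·143^2 ≡ 1  ← first divisor giving 1
The order is 26.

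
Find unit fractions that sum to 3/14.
1/5 + 1/70

Greedy algorithm:
3/14: ceiling(14/3) = 5, use 1/5
1/70: ceiling(70/1) = 70, use 1/70
Result: 3/14 = 1/5 + 1/70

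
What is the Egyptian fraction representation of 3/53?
1/18 + 1/954

Greedy algorithm:
3/53: ceiling(53/3) = 18, use 1/18
1/954: ceiling(954/1) = 954, use 1/954
Result: 3/53 = 1/18 + 1/954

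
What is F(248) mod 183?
21

Matrix identity: Q^n = [[F_(n+1), F_n], [F_n, F_(n-1)]] with Q = [[1,1],[1,0]].
n = 248 = 11111000₂. Square-and-multiply, entries mod 183:
Q^1 = [[1,1],[1,0]]
Q^3 = (Q^1)²·Q = [[3,2],[2,1]]
Q^7 = (Q^3)²·Q = [[21,13],[13,8]]
Q^15 = (Q^7)²·Q = [[72,61],[61,11]]
Q^31 = (Q^15)²·Q = [[60,121],[121,122]]
Q^62 = (Q^31)² = [[124,62],[62,62]]
Q^124 = (Q^62)² = [[5,3],[3,2]]
Q^248 = (Q^124)² = [[34,21],[21,13]]
F_248 mod 183 = Q^248[0][1] = 21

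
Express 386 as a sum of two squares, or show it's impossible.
5² + 19² (a=5, b=19)

Factorization: 386 = 2 × 193
By Fermat: n is sum of two squares iff every prime p ≡ 3 (mod 4) appears to even power.
All primes ≡ 3 (mod 4) appear to even power.
Search a = 0, 1, 2, … for 386 - a² a perfect square: first hit at a = 5: 386 - 25 = 361 = 19².
386 = 5² + 19² = 25 + 361 ✓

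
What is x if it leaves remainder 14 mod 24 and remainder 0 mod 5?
110

Using Chinese Remainder Theorem:
M = 24 × 5 = 120
M1 = 5, M2 = 24
y1 = 5^(-1) mod 24 = 5
y2 = 24^(-1) mod 5 = 4
x = (14×5×5 + 0×24×4) mod 120 = 110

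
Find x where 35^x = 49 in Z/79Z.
64

Baby-step giant-step with step n = ⌈√79⌉ = 9.
Baby steps 35^j mod 79 (j:value) for j=0..8: 0:1, 1:35, 2:40, 3:57, 4:20, 5:68, 6:10, 7:34, 8:5.
Giant-step multiplier: 35^(-9) ≡ 35^(78-9) = 35^69 ≡ 14 (mod 79).
Giant steps γ_i = 49·14^i mod 79: γ_0=49, γ_1=54, γ_2=45, γ_3=77, γ_4=51, γ_5=3, γ_6=42, γ_7=35 (in table at j=1).
x = i·n + j = 7·9 + 1 = 64.
Check: 35^64 ≡ 49 (mod 79).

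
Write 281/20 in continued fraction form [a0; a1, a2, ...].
[14; 20]

Euclidean algorithm steps:
281 = 14 × 20 + 1
20 = 20 × 1 + 0
Continued fraction: [14; 20]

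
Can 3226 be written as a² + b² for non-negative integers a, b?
25² + 51² (a=25, b=51)

Factorization: 3226 = 2 × 1613
By Fermat: n is sum of two squares iff every prime p ≡ 3 (mod 4) appears to even power.
All primes ≡ 3 (mod 4) appear to even power.
Search a = 0, 1, 2, … for 3226 - a² a perfect square: first hit at a = 25: 3226 - 625 = 2601 = 51².
3226 = 25² + 51² = 625 + 2601 ✓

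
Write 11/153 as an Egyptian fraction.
1/14 + 1/2142

Greedy algorithm:
11/153: ceiling(153/11) = 14, use 1/14
1/2142: ceiling(2142/1) = 2142, use 1/2142
Result: 11/153 = 1/14 + 1/2142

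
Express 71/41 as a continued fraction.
[1; 1, 2, 1, 2, 1, 2]

Euclidean algorithm steps:
71 = 1 × 41 + 30
41 = 1 × 30 + 11
30 = 2 × 11 + 8
11 = 1 × 8 + 3
8 = 2 × 3 + 2
3 = 1 × 2 + 1
2 = 2 × 1 + 0
Continued fraction: [1; 1, 2, 1, 2, 1, 2]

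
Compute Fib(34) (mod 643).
120

Matrix identity: Q^n = [[F_(n+1), F_n], [F_n, F_(n-1)]] with Q = [[1,1],[1,0]].
n = 34 = 100010₂. Square-and-multiply, entries mod 643:
Q^1 = [[1,1],[1,0]]
Q^2 = (Q^1)² = [[2,1],[1,1]]
Q^4 = (Q^2)² = [[5,3],[3,2]]
Q^8 = (Q^4)² = [[34,21],[21,13]]
Q^17 = (Q^8)²·Q = [[12,311],[311,344]]
Q^34 = (Q^17)² = [[415,120],[120,295]]
F_34 mod 643 = Q^34[0][1] = 120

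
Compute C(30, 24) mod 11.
6

Using Lucas' theorem:
Write n=30 and k=24 in base 11:
n in base 11: [2, 8]
k in base 11: [2, 2]
C(30,24) mod 11 = ∏ C(n_i, k_i) mod 11
Digit binomials (mod 11): C(2,2) = 1; C(8,2) = 28 ≡ 6
Product: 1 × 6 = 6 ≡ 6 (mod 11)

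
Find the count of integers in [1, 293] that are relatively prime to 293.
292

293 = 293
φ(n) = n × ∏(1 - 1/p) for each prime p dividing n
φ(293) = 293 × (1 - 1/293) = 292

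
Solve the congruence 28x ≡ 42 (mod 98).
x ≡ 5 (mod 7)

gcd(28, 98) = 14, which divides 42, so solutions exist.
Divide through by 14: 2x ≡ 3 (mod 7).
Find 2^(-1) mod 7 by the extended Euclidean algorithm:
7 = 3 × 2 + 1  ⟹  1 = (1)·7 + (-3)·2
So (-3)·2 ≡ 1 (mod 7), i.e. 2^(-1) ≡ -3 ≡ 4 (mod 7).
x ≡ 4 × 3 = 12 ≡ 5 (mod 7).
Check: 28 × 5 = 140 ≡ 42 (mod 98).
x ≡ 5 (mod 7), giving 14 solutions mod 98.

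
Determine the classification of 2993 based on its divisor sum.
deficient

Proper divisors of 2993: sum = 1 + 41 + 73 = 115
Since 115 < 2993, 2993 is deficient.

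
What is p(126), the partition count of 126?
3519222692

p(n) counts ways to write n as a sum of positive integers (order ignored).
Euler's pentagonal recurrence: p(k) = p(k-1) + p(k-2) - p(k-5) - p(k-7) + p(k-12) + p(k-15) - ... (offsets j(3j∓1)/2, signs ++--, p(0)=1, p(<0)=0).
DP table for k = 0..125: p(0)=1, p(1)=1, p(2)=2, p(3)=3, p(4)=5, p(5)=7, p(6)=11, p(7)=15, p(8)=22, p(9)=30, p(10)=42, p(11)=56, p(12)=77, p(13)=101, p(14)=135, p(15)=176, p(16)=231, p(17)=297, p(18)=385, p(19)=490, p(20)=627, p(21)=792, p(22)=1002, p(23)=1255, p(24)=1575, p(25)=1958, p(26)=2436, p(27)=3010, p(28)=3718, p(29)=4565, p(30)=5604, p(31)=6842, p(32)=8349, p(33)=10143, p(34)=12310, p(35)=14883, p(36)=17977, p(37)=21637, p(38)=26015, p(39)=31185, p(40)=37338, p(41)=44583, p(42)=53174, p(43)=63261, p(44)=75175, p(45)=89134, p(46)=105558, p(47)=124754, p(48)=147273, p(49)=173525, p(50)=204226, p(51)=239943, p(52)=281589, p(53)=329931, p(54)=386155, p(55)=451276, p(56)=526823, p(57)=614154, p(58)=715220, p(59)=831820, p(60)=966467, p(61)=1121505, p(62)=1300156, p(63)=1505499, p(64)=1741630, p(65)=2012558, p(66)=2323520, p(67)=2679689, p(68)=3087735, p(69)=3554345, p(70)=4087968, p(71)=4697205, p(72)=5392783, p(73)=6185689, p(74)=7089500, p(75)=8118264, p(76)=9289091, p(77)=10619863, p(78)=12132164, p(79)=13848650, p(80)=15796476, p(81)=18004327, p(82)=20506255, p(83)=23338469, p(84)=26543660, p(85)=30167357, p(86)=34262962, p(87)=38887673, p(88)=44108109, p(89)=49995925, p(90)=56634173, p(91)=64112359, p(92)=72533807, p(93)=82010177, p(94)=92669720, p(95)=104651419, p(96)=118114304, p(97)=133230930, p(98)=150198136, p(99)=169229875, p(100)=190569292, p(101)=214481126, p(102)=241265379, p(103)=271248950, p(104)=304801365, p(105)=342325709, p(106)=384276336, p(107)=431149389, p(108)=483502844, p(109)=541946240, p(110)=607163746, p(111)=679903203, p(112)=761002156, p(113)=851376628, p(114)=952050665, p(115)=1064144451, p(116)=1188908248, p(117)=1327710076, p(118)=1482074143, p(119)=1653668665, p(120)=1844349560, p(121)=2056148051, p(122)=2291320912, p(123)=2552338241, p(124)=2841940500, p(125)=3163127352.
Final step: p(126) = p(125) + p(124) - p(121) - p(119) + p(114) + p(111) - p(104) - p(100) + p(91) + p(86) - p(75) - p(69) + p(56) + p(49) - p(34) - p(26) + p(9) + p(0)
= 3163127352 + 2841940500 - 2056148051 - 1653668665 + 952050665 + 679903203 - 304801365 - 190569292 + 64112359 + 34262962 - 8118264 - 3554345 + 526823 + 173525 - 12310 - 2436 + 30 + 1
= 3519222692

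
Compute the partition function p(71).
4697205

p(n) counts ways to write n as a sum of positive integers (order ignored).
Euler's pentagonal recurrence: p(k) = p(k-1) + p(k-2) - p(k-5) - p(k-7) + p(k-12) + p(k-15) - ... (offsets j(3j∓1)/2, signs ++--, p(0)=1, p(<0)=0).
DP table for k = 0..70: p(0)=1, p(1)=1, p(2)=2, p(3)=3, p(4)=5, p(5)=7, p(6)=11, p(7)=15, p(8)=22, p(9)=30, p(10)=42, p(11)=56, p(12)=77, p(13)=101, p(14)=135, p(15)=176, p(16)=231, p(17)=297, p(18)=385, p(19)=490, p(20)=627, p(21)=792, p(22)=1002, p(23)=1255, p(24)=1575, p(25)=1958, p(26)=2436, p(27)=3010, p(28)=3718, p(29)=4565, p(30)=5604, p(31)=6842, p(32)=8349, p(33)=10143, p(34)=12310, p(35)=14883, p(36)=17977, p(37)=21637, p(38)=26015, p(39)=31185, p(40)=37338, p(41)=44583, p(42)=53174, p(43)=63261, p(44)=75175, p(45)=89134, p(46)=105558, p(47)=124754, p(48)=147273, p(49)=173525, p(50)=204226, p(51)=239943, p(52)=281589, p(53)=329931, p(54)=386155, p(55)=451276, p(56)=526823, p(57)=614154, p(58)=715220, p(59)=831820, p(60)=966467, p(61)=1121505, p(62)=1300156, p(63)=1505499, p(64)=1741630, p(65)=2012558, p(66)=2323520, p(67)=2679689, p(68)=3087735, p(69)=3554345, p(70)=4087968.
Final step: p(71) = p(70) + p(69) - p(66) - p(64) + p(59) + p(56) - p(49) - p(45) + p(36) + p(31) - p(20) - p(14) + p(1)
= 4087968 + 3554345 - 2323520 - 1741630 + 831820 + 526823 - 173525 - 89134 + 17977 + 6842 - 627 - 135 + 1
= 4697205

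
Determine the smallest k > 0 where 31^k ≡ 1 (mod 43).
21

43 is prime, so ord(31) divides φ(43) = 42.
Divisors of 42: 1, 2, 3, 6, 7, 14, 21, 42.
Repeated squaring: 31^1 ≡ 31, 31^2 ≡ 15, 31^4 ≡ 10, 31^8 ≡ 14, 31^16 ≡ 24, 31^32 ≡ 17 (mod 43).
Test 31^d mod 43 for each divisor d in increasing order:
31^1 ≡ 31
31^2 ≡ 15
31^3 = 31^2·31^1 ≡ 35
31^6 = 31^4·31^2 ≡ 21
31^7 = 31^4·31^2·31^1 ≡ 6
31^14 = 31^8·31^4·31^2 ≡ 36
31^21 = 31^16·31^4·31^1 ≡ 1  ← first divisor giving 1
The order is 21.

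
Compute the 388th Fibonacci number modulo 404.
159

Matrix identity: Q^n = [[F_(n+1), F_n], [F_n, F_(n-1)]] with Q = [[1,1],[1,0]].
n = 388 = 110000100₂. Square-and-multiply, entries mod 404:
Q^1 = [[1,1],[1,0]]
Q^3 = (Q^1)²·Q = [[3,2],[2,1]]
Q^6 = (Q^3)² = [[13,8],[8,5]]
Q^12 = (Q^6)² = [[233,144],[144,89]]
Q^24 = (Q^12)² = [[285,312],[312,377]]
Q^48 = (Q^24)² = [[1,100],[100,305]]
Q^97 = (Q^48)²·Q = [[201,305],[305,300]]
Q^194 = (Q^97)² = [[106,93],[93,13]]
Q^388 = (Q^194)² = [[89,159],[159,334]]
F_388 mod 404 = Q^388[0][1] = 159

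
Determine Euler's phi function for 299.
264

299 = 13 × 23
φ(n) = n × ∏(1 - 1/p) for each prime p dividing n
φ(299) = 299 × (1 - 1/13) × (1 - 1/23) = 264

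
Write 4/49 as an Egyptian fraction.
1/13 + 1/213 + 1/67841 + 1/9204734721

Greedy algorithm:
4/49: ceiling(49/4) = 13, use 1/13
3/637: ceiling(637/3) = 213, use 1/213
2/135681: ceiling(135681/2) = 67841, use 1/67841
1/9204734721: ceiling(9204734721/1) = 9204734721, use 1/9204734721
Result: 4/49 = 1/13 + 1/213 + 1/67841 + 1/9204734721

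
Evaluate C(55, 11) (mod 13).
0

Using Lucas' theorem:
Write n=55 and k=11 in base 13:
n in base 13: [4, 3]
k in base 13: [0, 11]
C(55,11) mod 13 = ∏ C(n_i, k_i) mod 13
Digit binomials (mod 13): C(4,0) = 1; C(3,11) = 0 (k_i > n_i)
Product: 1 × 0 = 0 ≡ 0 (mod 13)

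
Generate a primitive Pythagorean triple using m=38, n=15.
(1219, 1140, 1669)

Euclid's formula: a = m² - n², b = 2mn, c = m² + n²
m = 38, n = 15
a = 38² - 15² = 1444 - 225 = 1219
b = 2 × 38 × 15 = 1140
c = 38² + 15² = 1444 + 225 = 1669
Verification: 1219² + 1140² = 1485961 + 1299600 = 2785561 = 1669² ✓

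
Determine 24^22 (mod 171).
36

Repeated squaring. Binary of 22 = 10110.
24^1 ≡ 24 (mod 171); 24^2 ≡ 63 (mod 171); 24^4 ≡ 36 (mod 171); 24^8 ≡ 99 (mod 171); 24^16 ≡ 54 (mod 171)
24^22 = 24^2 × 24^4 × 24^16 ≡ 36 (mod 171)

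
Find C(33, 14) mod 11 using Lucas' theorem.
0

Using Lucas' theorem:
Write n=33 and k=14 in base 11:
n in base 11: [3, 0]
k in base 11: [1, 3]
C(33,14) mod 11 = ∏ C(n_i, k_i) mod 11
Digit binomials (mod 11): C(3,1) = 3; C(0,3) = 0 (k_i > n_i)
Product: 3 × 0 = 0 ≡ 0 (mod 11)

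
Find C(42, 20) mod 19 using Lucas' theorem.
8

Using Lucas' theorem:
Write n=42 and k=20 in base 19:
n in base 19: [2, 4]
k in base 19: [1, 1]
C(42,20) mod 19 = ∏ C(n_i, k_i) mod 19
Digit binomials (mod 19): C(2,1) = 2; C(4,1) = 4
Product: 2 × 4 = 8 ≡ 8 (mod 19)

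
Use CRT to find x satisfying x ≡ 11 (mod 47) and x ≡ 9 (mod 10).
199

Using Chinese Remainder Theorem:
M = 47 × 10 = 470
M1 = 10, M2 = 47
y1 = 10^(-1) mod 47 = 33
y2 = 47^(-1) mod 10 = 3
x = (11×10×33 + 9×47×3) mod 470 = 199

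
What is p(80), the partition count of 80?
15796476

p(n) counts ways to write n as a sum of positive integers (order ignored).
Euler's pentagonal recurrence: p(k) = p(k-1) + p(k-2) - p(k-5) - p(k-7) + p(k-12) + p(k-15) - ... (offsets j(3j∓1)/2, signs ++--, p(0)=1, p(<0)=0).
DP table for k = 0..79: p(0)=1, p(1)=1, p(2)=2, p(3)=3, p(4)=5, p(5)=7, p(6)=11, p(7)=15, p(8)=22, p(9)=30, p(10)=42, p(11)=56, p(12)=77, p(13)=101, p(14)=135, p(15)=176, p(16)=231, p(17)=297, p(18)=385, p(19)=490, p(20)=627, p(21)=792, p(22)=1002, p(23)=1255, p(24)=1575, p(25)=1958, p(26)=2436, p(27)=3010, p(28)=3718, p(29)=4565, p(30)=5604, p(31)=6842, p(32)=8349, p(33)=10143, p(34)=12310, p(35)=14883, p(36)=17977, p(37)=21637, p(38)=26015, p(39)=31185, p(40)=37338, p(41)=44583, p(42)=53174, p(43)=63261, p(44)=75175, p(45)=89134, p(46)=105558, p(47)=124754, p(48)=147273, p(49)=173525, p(50)=204226, p(51)=239943, p(52)=281589, p(53)=329931, p(54)=386155, p(55)=451276, p(56)=526823, p(57)=614154, p(58)=715220, p(59)=831820, p(60)=966467, p(61)=1121505, p(62)=1300156, p(63)=1505499, p(64)=1741630, p(65)=2012558, p(66)=2323520, p(67)=2679689, p(68)=3087735, p(69)=3554345, p(70)=4087968, p(71)=4697205, p(72)=5392783, p(73)=6185689, p(74)=7089500, p(75)=8118264, p(76)=9289091, p(77)=10619863, p(78)=12132164, p(79)=13848650.
Final step: p(80) = p(79) + p(78) - p(75) - p(73) + p(68) + p(65) - p(58) - p(54) + p(45) + p(40) - p(29) - p(23) + p(10) + p(3)
= 13848650 + 12132164 - 8118264 - 6185689 + 3087735 + 2012558 - 715220 - 386155 + 89134 + 37338 - 4565 - 1255 + 42 + 3
= 15796476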